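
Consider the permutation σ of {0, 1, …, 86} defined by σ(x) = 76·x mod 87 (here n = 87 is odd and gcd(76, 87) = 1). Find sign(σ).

Start at x=67: 67 → 46 → 16 → 85 → 22 → 19 → 52 → … (one orbit).
Cycle type of π: 28×3 + 1×3; total 6 cycles.
With 6 cycles on 87 points, sign = (−1)^{87−6} = -1.
Check: (76/87) = -1 by Zolotarev.

-1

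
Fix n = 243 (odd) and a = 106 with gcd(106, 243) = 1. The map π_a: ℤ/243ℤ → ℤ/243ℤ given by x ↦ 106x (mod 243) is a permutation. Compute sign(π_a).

+1

Trace 130: π^k(130) = [130, 172, 7, 13, 163, 25, 220] for k=0..6.
π_106 has 11 disjoint cycles with lengths [81, 81, 27, 27, 9, 9, 3, 3, 1, 1, 1] on {0,…,242}.
Σ(ℓ_i−1) = 243−11 = 232; sign = (−1)^232 = +1.
Check: (106/243) = +1 by Zolotarev.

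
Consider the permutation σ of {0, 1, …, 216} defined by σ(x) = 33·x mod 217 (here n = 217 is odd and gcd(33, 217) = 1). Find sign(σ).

-1

Start at x=163: 163 → 171 → 1 → 33 → 4 → 132 → 16 → … (one orbit).
Cycle type of π: 30×6 + 6 + 5×6 + 1; total 14 cycles.
With 14 cycles on 217 points, sign = (−1)^{217−14} = -1.
Check: (33/217) = -1 by Zolotarev.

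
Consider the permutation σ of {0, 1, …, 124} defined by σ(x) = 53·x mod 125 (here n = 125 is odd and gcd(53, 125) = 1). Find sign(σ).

-1

Orbit of 117 under x↦53x: [117, 76, 28, 109, 27, 56, 93]… (length divides ord_125(53)).
π_53 has 4 disjoint cycles with lengths [100, 20, 4, 1] on {0,…,124}.
125 − 4 = 121 transpositions; sign(π) = (−1)^121 = -1.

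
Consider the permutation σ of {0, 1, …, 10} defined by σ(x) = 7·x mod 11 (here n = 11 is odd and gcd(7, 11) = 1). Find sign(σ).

-1

Trace 7: π^k(7) = [7, 5, 2, 3, 10, 4, 6] for k=0..6.
2 cycles of lengths [10, 1].
11 − 2 = 9 transpositions; sign(π) = (−1)^9 = -1.
(7|11)_J = -1 (Zolotarev's lemma cross-check).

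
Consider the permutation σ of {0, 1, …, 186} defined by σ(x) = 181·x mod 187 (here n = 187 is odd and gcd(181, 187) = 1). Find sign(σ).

-1

Orbit of 126 under x↦181x: [126, 179, 48, 86, 45, 104, 124]… (length divides ord_187(181)).
The orbit structure of x ↦ 181x mod 187: 6 orbits of sizes [80, 80, 16, 5, 5, 1].
n − c = 187 − 6 = 181; sign = (−1)^181 = -1.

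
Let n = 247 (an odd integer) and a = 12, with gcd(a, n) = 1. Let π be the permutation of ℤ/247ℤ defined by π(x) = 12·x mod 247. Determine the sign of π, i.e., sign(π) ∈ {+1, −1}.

-1

Start at x=1: 1 → 12 → 144 → 246 → 235 → 103 → 1 (one orbit).
Cycle type of π: 6×39 + 2×6 + 1; total 46 cycles.
46 cycles on 247: each ℓ→(−1)^(ℓ−1), product (−1)^201 = -1.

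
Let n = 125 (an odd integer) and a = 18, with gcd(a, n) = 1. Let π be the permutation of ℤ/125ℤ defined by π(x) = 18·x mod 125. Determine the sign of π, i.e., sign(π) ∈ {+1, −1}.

Trace 82: π^k(82) = [82, 101, 68, 99, 32, 76, 118] for k=0..6.
The orbit structure of x ↦ 18x mod 125: 12 orbits of sizes [20, 20, 20, 20, 20, 4, 4, 4, 4, 4, 4, 1].
With 12 cycles on 125 points, sign = (−1)^{125−12} = -1.
(18|125)_J = -1 (Zolotarev's lemma cross-check).

-1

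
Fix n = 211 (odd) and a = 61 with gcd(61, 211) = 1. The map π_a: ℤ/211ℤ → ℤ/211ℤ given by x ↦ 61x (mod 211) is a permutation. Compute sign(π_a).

-1

Trace 14: π^k(14) = [14, 10, 188, 74, 83, 210, 150] for k=0..6.
8 cycles of lengths [30, 30, 30, 30, 30, 30, 30, 1].
211 − 8 = 203 transpositions; sign(π) = (−1)^203 = -1.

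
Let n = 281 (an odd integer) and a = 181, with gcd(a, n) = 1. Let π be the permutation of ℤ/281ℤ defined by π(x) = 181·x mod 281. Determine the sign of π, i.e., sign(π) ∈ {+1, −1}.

Start at x=79: 79 → 249 → 109 → 59 → 1 → 181 → 165 → 79 (one orbit).
Cycle lengths of π_181 on ℤ/281ℤ: [7, 7, 7, 7, 7, 7, 7, 7, 7, 7, 7, 7, 7, 7, 7, 7, 7, 7, 7, 7, 7, 7, 7, 7, 7, 7, 7, 7, 7, 7, 7, 7, 7, 7, 7, 7, 7, 7, 7, 7, 1]; 41 cycles in total.
n − c = 281 − 41 = 240; sign = (−1)^240 = +1.
Via Zolotarev, sign(π_{181}) = (181|281) = +1.

+1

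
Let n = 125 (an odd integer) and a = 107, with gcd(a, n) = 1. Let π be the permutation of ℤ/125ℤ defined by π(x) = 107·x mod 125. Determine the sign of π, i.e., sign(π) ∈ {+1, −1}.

Start at x=124: 124 → 18 → 51 → 82 → 24 → 68 → 26 → … (one orbit).
Cycle lengths of π_107 on ℤ/125ℤ: [20, 20, 20, 20, 20, 4, 4, 4, 4, 4, 4, 1]; 12 cycles in total.
125 − 12 = 113 transpositions; sign(π) = (−1)^113 = -1.
(107|125)_J = -1 (Zolotarev's lemma cross-check).

-1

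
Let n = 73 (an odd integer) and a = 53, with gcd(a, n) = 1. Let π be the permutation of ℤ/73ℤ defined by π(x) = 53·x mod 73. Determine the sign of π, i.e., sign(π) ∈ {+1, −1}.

-1

Orbit of 48 under x↦53x: [48, 62, 1, 53, 35, 30, 57]… (length divides ord_73(53)).
π_53 has 2 disjoint cycles with lengths [72, 1] on {0,…,72}.
sign(π) = (−1)^{n − #cycles} = (−1)^{73−2} = (−1)^71 = -1.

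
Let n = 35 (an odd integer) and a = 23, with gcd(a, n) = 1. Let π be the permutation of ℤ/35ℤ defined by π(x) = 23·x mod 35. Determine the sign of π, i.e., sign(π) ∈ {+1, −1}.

-1

Trace 11: π^k(11) = [11, 8, 9, 32, 1, 23, 4] for k=0..6.
Decompose π into cycles: lengths [12, 12, 4, 3, 3, 1] (6 cycles, including the fixed point 0).
6 cycles on 35: each ℓ→(−1)^(ℓ−1), product (−1)^29 = -1.
Check: (23/35) = -1 by Zolotarev.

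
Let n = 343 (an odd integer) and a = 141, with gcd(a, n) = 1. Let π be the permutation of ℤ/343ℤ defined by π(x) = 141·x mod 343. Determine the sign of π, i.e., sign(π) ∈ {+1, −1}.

+1

Start at x=22: 22 → 15 → 57 → 148 → 288 → 134 → 29 → … (one orbit).
π_141 has 19 disjoint cycles with lengths [49, 49, 49, 49, 49, 49, 7, 7, 7, 7, 7, 7, 1, 1, 1, 1, 1, 1, 1] on {0,…,342}.
n − c = 343 − 19 = 324; sign = (−1)^324 = +1.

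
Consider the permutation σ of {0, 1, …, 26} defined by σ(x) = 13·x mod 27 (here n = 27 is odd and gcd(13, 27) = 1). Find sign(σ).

Trace 4: π^k(4) = [4, 25, 1, 13, 7, 10, 22] for k=0..6.
π_13 has 7 disjoint cycles with lengths [9, 9, 3, 3, 1, 1, 1] on {0,…,26}.
7 cycles on 27: each ℓ→(−1)^(ℓ−1), product (−1)^20 = +1.
Zolotarev: (13|27) = +1, matching the cycle-count sign.

+1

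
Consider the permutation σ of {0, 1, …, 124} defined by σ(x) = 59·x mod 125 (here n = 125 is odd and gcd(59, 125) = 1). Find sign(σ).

Trace 121: π^k(121) = [121, 14, 76, 109, 56, 54, 61] for k=0..6.
Decompose π into cycles: lengths [50, 50, 10, 10, 2, 2, 1] (7 cycles, including the fixed point 0).
Σ(ℓ_i−1) = 125−7 = 118; sign = (−1)^118 = +1.
(59|125)_J = +1 (Zolotarev's lemma cross-check).

+1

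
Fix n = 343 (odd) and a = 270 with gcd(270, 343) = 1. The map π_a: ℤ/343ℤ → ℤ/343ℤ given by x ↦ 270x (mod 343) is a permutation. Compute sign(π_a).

Trace 326: π^k(326) = [326, 212, 302, 249, 2, 197, 25] for k=0..6.
Cycle lengths of π_270 on ℤ/343ℤ: [147, 147, 21, 21, 3, 3, 1]; 7 cycles in total.
Σ(ℓ_i−1) = 343−7 = 336; sign = (−1)^336 = +1.
Via Zolotarev, sign(π_{270}) = (270|343) = +1.

+1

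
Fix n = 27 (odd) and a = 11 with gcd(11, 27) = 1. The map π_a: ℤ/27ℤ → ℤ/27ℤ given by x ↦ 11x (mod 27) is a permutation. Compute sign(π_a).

Start at x=8: 8 → 7 → 23 → 10 → 2 → 22 → 26 → … (one orbit).
Cycle lengths of π_11 on ℤ/27ℤ: [18, 6, 2, 1]; 4 cycles in total.
sign(π) = (−1)^{n − #cycles} = (−1)^{27−4} = (−1)^23 = -1.
(11|27)_J = -1 (Zolotarev's lemma cross-check).

-1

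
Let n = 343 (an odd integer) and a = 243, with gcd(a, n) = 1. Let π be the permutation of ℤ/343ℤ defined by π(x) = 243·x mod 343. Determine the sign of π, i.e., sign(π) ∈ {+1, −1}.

Orbit of 317 under x↦243x: [317, 199, 337, 257, 25, 244, 296]… (length divides ord_343(243)).
Cycle type of π: 294 + 42 + 6 + 1; total 4 cycles.
With 4 cycles on 343 points, sign = (−1)^{343−4} = -1.
Zolotarev: (243|343) = -1, matching the cycle-count sign.

-1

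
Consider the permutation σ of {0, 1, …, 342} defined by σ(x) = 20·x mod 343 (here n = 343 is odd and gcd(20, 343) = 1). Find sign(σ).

Orbit of 62 under x↦20x: [62, 211, 104, 22, 97, 225, 41]… (length divides ord_343(20)).
Cycle lengths of π_20 on ℤ/343ℤ: [98, 98, 98, 14, 14, 14, 2, 2, 2, 1]; 10 cycles in total.
10 cycles on 343: each ℓ→(−1)^(ℓ−1), product (−1)^333 = -1.
Zolotarev: (20|343) = -1, matching the cycle-count sign.

-1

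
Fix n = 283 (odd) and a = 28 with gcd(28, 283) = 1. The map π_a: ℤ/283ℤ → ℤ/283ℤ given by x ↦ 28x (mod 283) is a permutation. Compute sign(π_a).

Orbit of 204 under x↦28x: [204, 52, 41, 16, 165, 92, 29]… (length divides ord_283(28)).
Cycle lengths of π_28 on ℤ/283ℤ: [141, 141, 1]; 3 cycles in total.
3 cycles on 283: each ℓ→(−1)^(ℓ−1), product (−1)^280 = +1.
The Jacobi symbol (28|283) = +1 (Zolotarev) agrees.

+1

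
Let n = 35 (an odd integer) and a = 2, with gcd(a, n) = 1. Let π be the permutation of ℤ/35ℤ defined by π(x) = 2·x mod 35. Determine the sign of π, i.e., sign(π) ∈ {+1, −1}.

Orbit of 11 under x↦2x: [11, 22, 9, 18, 1, 2, 4]… (length divides ord_35(2)).
Cycle type of π: 12×2 + 4 + 3×2 + 1; total 6 cycles.
With 6 cycles on 35 points, sign = (−1)^{35−6} = -1.

-1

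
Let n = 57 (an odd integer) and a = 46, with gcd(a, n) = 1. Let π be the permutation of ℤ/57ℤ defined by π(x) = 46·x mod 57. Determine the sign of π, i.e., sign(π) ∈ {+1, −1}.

Start at x=49: 49 → 31 → 1 → 46 → 7 → 37 → 49 (one orbit).
Decompose π into cycles: lengths [6, 6, 6, 6, 6, 6, 6, 6, 6, 1, 1, 1] (12 cycles, including the fixed point 0).
With 12 cycles on 57 points, sign = (−1)^{57−12} = -1.

-1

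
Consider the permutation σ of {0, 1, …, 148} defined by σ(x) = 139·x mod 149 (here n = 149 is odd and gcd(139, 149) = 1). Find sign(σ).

-1

Trace 17: π^k(17) = [17, 128, 61, 135, 140, 90, 143] for k=0..6.
2 cycles of lengths [148, 1].
n − c = 149 − 2 = 147; sign = (−1)^147 = -1.
(139|149)_J = -1 (Zolotarev's lemma cross-check).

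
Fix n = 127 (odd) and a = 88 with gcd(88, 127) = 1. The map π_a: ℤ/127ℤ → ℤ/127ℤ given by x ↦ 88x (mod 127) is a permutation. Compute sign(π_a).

Start at x=99: 99 → 76 → 84 → 26 → 2 → 49 → 121 → … (one orbit).
Cycle type of π: 63×2 + 1; total 3 cycles.
3 cycles on 127: each ℓ→(−1)^(ℓ−1), product (−1)^124 = +1.

+1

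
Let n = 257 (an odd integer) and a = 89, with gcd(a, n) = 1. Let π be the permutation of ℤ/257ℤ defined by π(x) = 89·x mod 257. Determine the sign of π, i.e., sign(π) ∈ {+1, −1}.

Trace 122: π^k(122) = [122, 64, 42, 140, 124, 242, 207] for k=0..6.
The orbit structure of x ↦ 89x mod 257: 3 orbits of sizes [128, 128, 1].
3 cycles on 257: each ℓ→(−1)^(ℓ−1), product (−1)^254 = +1.
Via Zolotarev, sign(π_{89}) = (89|257) = +1.

+1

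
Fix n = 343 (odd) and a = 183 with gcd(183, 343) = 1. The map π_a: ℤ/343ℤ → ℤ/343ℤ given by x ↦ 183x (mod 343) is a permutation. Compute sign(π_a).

+1

Orbit of 274 under x↦183x: [274, 64, 50, 232, 267, 155, 239]… (length divides ord_343(183)).
The orbit structure of x ↦ 183x mod 343: 19 orbits of sizes [49, 49, 49, 49, 49, 49, 7, 7, 7, 7, 7, 7, 1, 1, 1, 1, 1, 1, 1].
sign(π) = (−1)^{n − #cycles} = (−1)^{343−19} = (−1)^324 = +1.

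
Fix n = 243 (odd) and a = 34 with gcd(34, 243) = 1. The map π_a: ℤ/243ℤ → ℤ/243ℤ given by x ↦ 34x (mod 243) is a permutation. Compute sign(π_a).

+1

Trace 52: π^k(52) = [52, 67, 91, 178, 220, 190, 142] for k=0..6.
π_34 has 11 disjoint cycles with lengths [81, 81, 27, 27, 9, 9, 3, 3, 1, 1, 1] on {0,…,242}.
Σ(ℓ_i−1) = 243−11 = 232; sign = (−1)^232 = +1.
Via Zolotarev, sign(π_{34}) = (34|243) = +1.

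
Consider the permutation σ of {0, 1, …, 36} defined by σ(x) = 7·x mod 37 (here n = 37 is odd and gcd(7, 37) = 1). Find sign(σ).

+1

Orbit of 9 under x↦7x: [9, 26, 34, 16, 1, 7, 12]… (length divides ord_37(7)).
Decompose π into cycles: lengths [9, 9, 9, 9, 1] (5 cycles, including the fixed point 0).
sign(π) = (−1)^{n − #cycles} = (−1)^{37−5} = (−1)^32 = +1.
(7|37)_J = +1 (Zolotarev's lemma cross-check).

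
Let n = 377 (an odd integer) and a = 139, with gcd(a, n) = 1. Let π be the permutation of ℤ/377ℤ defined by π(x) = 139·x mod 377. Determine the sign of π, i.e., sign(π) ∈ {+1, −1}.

Trace 313: π^k(313) = [313, 152, 16, 339, 373, 198, 1] for k=0..6.
Cycle type of π: 21×16 + 7×4 + 3×4 + 1; total 25 cycles.
n − c = 377 − 25 = 352; sign = (−1)^352 = +1.

+1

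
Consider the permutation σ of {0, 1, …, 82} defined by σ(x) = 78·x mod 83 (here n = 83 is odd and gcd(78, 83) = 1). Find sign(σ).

Trace 49: π^k(49) = [49, 4, 63, 17, 81, 10, 33] for k=0..6.
3 cycles of lengths [41, 41, 1].
sign(π) = (−1)^{n − #cycles} = (−1)^{83−3} = (−1)^80 = +1.
Zolotarev: (78|83) = +1, matching the cycle-count sign.

+1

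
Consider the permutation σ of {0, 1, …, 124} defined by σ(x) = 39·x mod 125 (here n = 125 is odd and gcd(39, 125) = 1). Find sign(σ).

+1

Orbit of 124 under x↦39x: [124, 86, 104, 56, 59, 51, 114]… (length divides ord_125(39)).
Decompose π into cycles: lengths [50, 50, 10, 10, 2, 2, 1] (7 cycles, including the fixed point 0).
With 7 cycles on 125 points, sign = (−1)^{125−7} = +1.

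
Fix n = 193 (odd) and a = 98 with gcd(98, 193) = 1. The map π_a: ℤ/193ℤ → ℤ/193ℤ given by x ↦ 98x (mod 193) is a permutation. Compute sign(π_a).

Start at x=192: 192 → 95 → 46 → 69 → 7 → 107 → 64 → … (one orbit).
π_98 has 3 disjoint cycles with lengths [96, 96, 1] on {0,…,192}.
Σ(ℓ_i−1) = 193−3 = 190; sign = (−1)^190 = +1.

+1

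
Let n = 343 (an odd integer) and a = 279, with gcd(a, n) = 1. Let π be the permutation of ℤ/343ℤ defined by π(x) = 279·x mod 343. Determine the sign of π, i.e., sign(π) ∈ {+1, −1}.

-1

Orbit of 62 under x↦279x: [62, 148, 132, 127, 104, 204, 321]… (length divides ord_343(279)).
The orbit structure of x ↦ 279x mod 343: 10 orbits of sizes [98, 98, 98, 14, 14, 14, 2, 2, 2, 1].
10 cycles on 343: each ℓ→(−1)^(ℓ−1), product (−1)^333 = -1.
(279|343)_J = -1 (Zolotarev's lemma cross-check).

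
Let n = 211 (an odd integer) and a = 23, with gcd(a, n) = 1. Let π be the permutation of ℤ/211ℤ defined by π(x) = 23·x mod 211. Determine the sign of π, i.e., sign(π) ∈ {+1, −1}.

-1

Orbit of 210 under x↦23x: [210, 188, 104, 71, 156, 1, 23]… (length divides ord_211(23)).
Cycle lengths of π_23 on ℤ/211ℤ: [10, 10, 10, 10, 10, 10, 10, 10, 10, 10, 10, 10, 10, 10, 10, 10, 10, 10, 10, 10, 10, 1]; 22 cycles in total.
Σ(ℓ_i−1) = 211−22 = 189; sign = (−1)^189 = -1.
Zolotarev: (23|211) = -1, matching the cycle-count sign.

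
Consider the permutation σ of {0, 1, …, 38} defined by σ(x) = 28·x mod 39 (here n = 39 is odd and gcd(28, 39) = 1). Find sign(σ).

Start at x=34: 34 → 16 → 19 → 25 → 37 → 22 → 31 → … (one orbit).
Cycle type of π: 12×3 + 1×3; total 6 cycles.
sign(π) = (−1)^{n − #cycles} = (−1)^{39−6} = (−1)^33 = -1.
(28|39)_J = -1 (Zolotarev's lemma cross-check).

-1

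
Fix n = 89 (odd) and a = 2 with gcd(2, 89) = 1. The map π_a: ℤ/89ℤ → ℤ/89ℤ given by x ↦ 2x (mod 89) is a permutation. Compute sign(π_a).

Orbit of 8 under x↦2x: [8, 16, 32, 64, 39, 78, 67]… (length divides ord_89(2)).
Cycle lengths of π_2 on ℤ/89ℤ: [11, 11, 11, 11, 11, 11, 11, 11, 1]; 9 cycles in total.
89 − 9 = 80 transpositions; sign(π) = (−1)^80 = +1.

+1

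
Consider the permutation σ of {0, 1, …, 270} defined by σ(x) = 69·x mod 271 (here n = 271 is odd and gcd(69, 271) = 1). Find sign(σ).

Orbit of 166 under x↦69x: [166, 72, 90, 248, 39, 252, 44]… (length divides ord_271(69)).
The orbit structure of x ↦ 69x mod 271: 7 orbits of sizes [45, 45, 45, 45, 45, 45, 1].
With 7 cycles on 271 points, sign = (−1)^{271−7} = +1.
The Jacobi symbol (69|271) = +1 (Zolotarev) agrees.

+1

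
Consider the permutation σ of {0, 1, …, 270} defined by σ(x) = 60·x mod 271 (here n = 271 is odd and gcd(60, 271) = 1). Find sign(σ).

Start at x=60: 60 → 77 → 13 → 238 → 188 → 169 → 113 → … (one orbit).
Cycle type of π: 54×5 + 1; total 6 cycles.
sign(π) = (−1)^{n − #cycles} = (−1)^{271−6} = (−1)^265 = -1.

-1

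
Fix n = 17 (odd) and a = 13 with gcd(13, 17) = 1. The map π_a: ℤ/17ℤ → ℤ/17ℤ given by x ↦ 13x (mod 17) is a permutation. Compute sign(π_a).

Orbit of 4 under x↦13x: [4, 1, 13, 16]… (length divides ord_17(13)).
5 cycles of lengths [4, 4, 4, 4, 1].
5 cycles on 17: each ℓ→(−1)^(ℓ−1), product (−1)^12 = +1.

+1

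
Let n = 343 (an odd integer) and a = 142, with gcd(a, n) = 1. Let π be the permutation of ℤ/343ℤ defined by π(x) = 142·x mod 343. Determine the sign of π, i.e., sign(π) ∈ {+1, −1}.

+1

Trace 29: π^k(29) = [29, 2, 284, 197, 191, 25, 120] for k=0..6.
Cycle lengths of π_142 on ℤ/343ℤ: [147, 147, 21, 21, 3, 3, 1]; 7 cycles in total.
343 − 7 = 336 transpositions; sign(π) = (−1)^336 = +1.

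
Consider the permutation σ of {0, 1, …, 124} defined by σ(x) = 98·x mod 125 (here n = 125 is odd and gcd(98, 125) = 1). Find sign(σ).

-1

Trace 83: π^k(83) = [83, 9, 7, 61, 103, 94, 87] for k=0..6.
Cycle lengths of π_98 on ℤ/125ℤ: [100, 20, 4, 1]; 4 cycles in total.
4 cycles on 125: each ℓ→(−1)^(ℓ−1), product (−1)^121 = -1.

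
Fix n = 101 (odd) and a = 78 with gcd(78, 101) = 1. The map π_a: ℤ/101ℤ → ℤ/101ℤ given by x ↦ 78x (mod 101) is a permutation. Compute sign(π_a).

Trace 1: π^k(1) = [1, 78, 24, 54, 71, 84, 88] for k=0..6.
Decompose π into cycles: lengths [25, 25, 25, 25, 1] (5 cycles, including the fixed point 0).
101 − 5 = 96 transpositions; sign(π) = (−1)^96 = +1.

+1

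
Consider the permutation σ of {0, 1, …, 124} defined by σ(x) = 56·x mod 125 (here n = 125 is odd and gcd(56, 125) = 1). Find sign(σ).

Orbit of 81 under x↦56x: [81, 36, 16, 21, 51, 106, 61]… (length divides ord_125(56)).
Decompose π into cycles: lengths [25, 25, 25, 25, 5, 5, 5, 5, 1, 1, 1, 1, 1] (13 cycles, including the fixed point 0).
125 − 13 = 112 transpositions; sign(π) = (−1)^112 = +1.
Check: (56/125) = +1 by Zolotarev.

+1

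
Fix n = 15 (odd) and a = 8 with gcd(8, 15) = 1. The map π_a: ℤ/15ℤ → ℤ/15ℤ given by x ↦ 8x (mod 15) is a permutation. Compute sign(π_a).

Trace 1: π^k(1) = [1, 8, 4, 2] for k=0..3.
The orbit structure of x ↦ 8x mod 15: 5 orbits of sizes [4, 4, 4, 2, 1].
n − c = 15 − 5 = 10; sign = (−1)^10 = +1.
The Jacobi symbol (8|15) = +1 (Zolotarev) agrees.

+1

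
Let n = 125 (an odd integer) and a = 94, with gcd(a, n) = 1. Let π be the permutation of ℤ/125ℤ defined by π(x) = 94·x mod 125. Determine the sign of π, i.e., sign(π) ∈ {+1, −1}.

+1

Start at x=59: 59 → 46 → 74 → 81 → 114 → 91 → 54 → … (one orbit).
π_94 has 7 disjoint cycles with lengths [50, 50, 10, 10, 2, 2, 1] on {0,…,124}.
125 − 7 = 118 transpositions; sign(π) = (−1)^118 = +1.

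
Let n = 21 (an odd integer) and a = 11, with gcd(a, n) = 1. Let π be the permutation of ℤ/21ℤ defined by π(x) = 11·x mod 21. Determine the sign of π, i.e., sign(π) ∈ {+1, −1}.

Trace 11: π^k(11) = [11, 16, 8, 4, 2, 1] for k=0..5.
π_11 has 6 disjoint cycles with lengths [6, 6, 3, 3, 2, 1] on {0,…,20}.
n − c = 21 − 6 = 15; sign = (−1)^15 = -1.
The Jacobi symbol (11|21) = -1 (Zolotarev) agrees.

-1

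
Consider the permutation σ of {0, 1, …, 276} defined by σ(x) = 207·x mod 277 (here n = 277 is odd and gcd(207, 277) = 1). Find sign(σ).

Orbit of 203 under x↦207x: [203, 194, 270, 213, 48, 241, 27]… (length divides ord_277(207)).
Decompose π into cycles: lengths [69, 69, 69, 69, 1] (5 cycles, including the fixed point 0).
5 cycles on 277: each ℓ→(−1)^(ℓ−1), product (−1)^272 = +1.

+1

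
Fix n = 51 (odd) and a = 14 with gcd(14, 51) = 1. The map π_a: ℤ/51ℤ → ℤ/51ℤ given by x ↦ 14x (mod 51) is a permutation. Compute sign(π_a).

+1

Trace 11: π^k(11) = [11, 1, 14, 43, 41, 13, 29] for k=0..6.
π_14 has 5 disjoint cycles with lengths [16, 16, 16, 2, 1] on {0,…,50}.
sign(π) = (−1)^{n − #cycles} = (−1)^{51−5} = (−1)^46 = +1.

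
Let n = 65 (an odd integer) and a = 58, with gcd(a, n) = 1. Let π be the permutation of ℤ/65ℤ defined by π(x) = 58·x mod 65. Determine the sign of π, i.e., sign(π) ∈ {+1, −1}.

+1

Orbit of 28 under x↦58x: [28, 64, 7, 16, 18, 4, 37]… (length divides ord_65(58)).
Cycle lengths of π_58 on ℤ/65ℤ: [12, 12, 12, 12, 12, 4, 1]; 7 cycles in total.
sign(π) = (−1)^{n − #cycles} = (−1)^{65−7} = (−1)^58 = +1.
Via Zolotarev, sign(π_{58}) = (58|65) = +1.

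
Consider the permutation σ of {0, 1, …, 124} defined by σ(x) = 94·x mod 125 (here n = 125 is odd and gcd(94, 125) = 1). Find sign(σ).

Start at x=89: 89 → 116 → 29 → 101 → 119 → 61 → 109 → … (one orbit).
Cycle lengths of π_94 on ℤ/125ℤ: [50, 50, 10, 10, 2, 2, 1]; 7 cycles in total.
Σ(ℓ_i−1) = 125−7 = 118; sign = (−1)^118 = +1.
(94|125)_J = +1 (Zolotarev's lemma cross-check).

+1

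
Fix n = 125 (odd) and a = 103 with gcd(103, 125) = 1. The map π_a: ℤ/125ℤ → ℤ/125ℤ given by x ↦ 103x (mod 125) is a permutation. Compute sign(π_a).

-1

Start at x=92: 92 → 101 → 28 → 9 → 52 → 106 → 43 → … (one orbit).
Decompose π into cycles: lengths [100, 20, 4, 1] (4 cycles, including the fixed point 0).
Σ(ℓ_i−1) = 125−4 = 121; sign = (−1)^121 = -1.
Check: (103/125) = -1 by Zolotarev.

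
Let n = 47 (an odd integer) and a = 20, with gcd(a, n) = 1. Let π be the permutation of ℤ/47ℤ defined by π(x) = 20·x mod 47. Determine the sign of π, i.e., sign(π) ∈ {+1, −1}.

-1

Trace 32: π^k(32) = [32, 29, 16, 38, 8, 19, 4] for k=0..6.
Cycle lengths of π_20 on ℤ/47ℤ: [46, 1]; 2 cycles in total.
sign(π) = (−1)^{n − #cycles} = (−1)^{47−2} = (−1)^45 = -1.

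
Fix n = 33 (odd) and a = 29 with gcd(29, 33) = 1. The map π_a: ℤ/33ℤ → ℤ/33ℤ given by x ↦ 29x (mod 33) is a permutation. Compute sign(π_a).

+1

Trace 2: π^k(2) = [2, 25, 32, 4, 17, 31, 8] for k=0..6.
The orbit structure of x ↦ 29x mod 33: 5 orbits of sizes [10, 10, 10, 2, 1].
5 cycles on 33: each ℓ→(−1)^(ℓ−1), product (−1)^28 = +1.
Check: (29/33) = +1 by Zolotarev.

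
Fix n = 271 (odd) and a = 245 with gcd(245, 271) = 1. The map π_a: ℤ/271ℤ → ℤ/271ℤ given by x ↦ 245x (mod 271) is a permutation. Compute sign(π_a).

Orbit of 126 under x↦245x: [126, 247, 82, 36, 148, 217, 49]… (length divides ord_271(245)).
3 cycles of lengths [135, 135, 1].
n − c = 271 − 3 = 268; sign = (−1)^268 = +1.
Check: (245/271) = +1 by Zolotarev.

+1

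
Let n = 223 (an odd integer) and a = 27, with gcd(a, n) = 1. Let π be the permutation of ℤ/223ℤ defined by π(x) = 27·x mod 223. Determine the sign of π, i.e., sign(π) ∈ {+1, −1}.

Start at x=41: 41 → 215 → 7 → 189 → 197 → 190 → 1 → … (one orbit).
Cycle type of π: 74×3 + 1; total 4 cycles.
n − c = 223 − 4 = 219; sign = (−1)^219 = -1.

-1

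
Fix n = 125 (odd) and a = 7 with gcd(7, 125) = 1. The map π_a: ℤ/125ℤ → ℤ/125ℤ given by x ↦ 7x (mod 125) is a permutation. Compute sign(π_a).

-1

Trace 43: π^k(43) = [43, 51, 107, 124, 118, 76, 32] for k=0..6.
Decompose π into cycles: lengths [20, 20, 20, 20, 20, 4, 4, 4, 4, 4, 4, 1] (12 cycles, including the fixed point 0).
Σ(ℓ_i−1) = 125−12 = 113; sign = (−1)^113 = -1.
Via Zolotarev, sign(π_{7}) = (7|125) = -1.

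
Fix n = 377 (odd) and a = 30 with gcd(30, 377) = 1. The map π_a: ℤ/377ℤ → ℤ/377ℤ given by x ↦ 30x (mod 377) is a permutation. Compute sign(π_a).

Start at x=204: 204 → 88 → 1 → 30 → 146 → 233 → 204 (one orbit).
87 cycles of lengths [6, 6, 6, 6, 6, 6, 6, 6, 6, 6, 6, 6, 6, 6, 6, 6, 6, 6, 6, 6, 6, 6, 6, 6, 6, 6, 6, 6, 6, 6, 6, 6, 6, 6, 6, 6, 6, 6, 6, 6, 6, 6, 6, 6, 6, 6, 6, 6, 6, 6, 6, 6, 6, 6, 6, 6, 6, 6, 1, 1, 1, 1, 1, 1, 1, 1, 1, 1, 1, 1, 1, 1, 1, 1, 1, 1, 1, 1, 1, 1, 1, 1, 1, 1, 1, 1, 1].
Σ(ℓ_i−1) = 377−87 = 290; sign = (−1)^290 = +1.
The Jacobi symbol (30|377) = +1 (Zolotarev) agrees.

+1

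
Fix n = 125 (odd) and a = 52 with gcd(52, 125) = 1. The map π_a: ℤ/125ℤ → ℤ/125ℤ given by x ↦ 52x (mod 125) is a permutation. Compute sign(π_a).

-1

Trace 84: π^k(84) = [84, 118, 11, 72, 119, 63, 26] for k=0..6.
Cycle lengths of π_52 on ℤ/125ℤ: [100, 20, 4, 1]; 4 cycles in total.
With 4 cycles on 125 points, sign = (−1)^{125−4} = -1.
Via Zolotarev, sign(π_{52}) = (52|125) = -1.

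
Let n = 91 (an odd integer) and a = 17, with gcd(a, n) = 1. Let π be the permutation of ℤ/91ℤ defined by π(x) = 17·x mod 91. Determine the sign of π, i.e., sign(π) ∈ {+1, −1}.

-1

Orbit of 16 under x↦17x: [16, 90, 74, 75, 1, 17]… (length divides ord_91(17)).
Cycle type of π: 6×15 + 1; total 16 cycles.
n − c = 91 − 16 = 75; sign = (−1)^75 = -1.
(17|91)_J = -1 (Zolotarev's lemma cross-check).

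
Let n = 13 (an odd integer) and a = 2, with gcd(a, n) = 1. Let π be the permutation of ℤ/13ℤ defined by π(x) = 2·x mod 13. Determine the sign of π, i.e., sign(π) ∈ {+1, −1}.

-1

Start at x=12: 12 → 11 → 9 → 5 → 10 → 7 → 1 → … (one orbit).
Cycle type of π: 12 + 1; total 2 cycles.
With 2 cycles on 13 points, sign = (−1)^{13−2} = -1.
Zolotarev: (2|13) = -1, matching the cycle-count sign.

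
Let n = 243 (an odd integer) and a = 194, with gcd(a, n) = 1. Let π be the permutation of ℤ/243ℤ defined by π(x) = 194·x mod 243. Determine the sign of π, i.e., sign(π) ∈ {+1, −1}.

Trace 157: π^k(157) = [157, 83, 64, 23, 88, 62, 121] for k=0..6.
6 cycles of lengths [162, 54, 18, 6, 2, 1].
Σ(ℓ_i−1) = 243−6 = 237; sign = (−1)^237 = -1.
Zolotarev: (194|243) = -1, matching the cycle-count sign.

-1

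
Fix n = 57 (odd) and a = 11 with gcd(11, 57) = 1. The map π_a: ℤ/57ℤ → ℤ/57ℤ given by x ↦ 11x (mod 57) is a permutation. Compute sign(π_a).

-1

Start at x=1: 1 → 11 → 7 → 20 → 49 → 26 → 1 (one orbit).
Cycle lengths of π_11 on ℤ/57ℤ: [6, 6, 6, 6, 6, 6, 3, 3, 3, 3, 3, 3, 2, 1]; 14 cycles in total.
Σ(ℓ_i−1) = 57−14 = 43; sign = (−1)^43 = -1.
Via Zolotarev, sign(π_{11}) = (11|57) = -1.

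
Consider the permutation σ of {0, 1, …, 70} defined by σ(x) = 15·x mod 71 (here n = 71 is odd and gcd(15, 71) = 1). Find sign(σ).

Start at x=20: 20 → 16 → 27 → 50 → 40 → 32 → 54 → … (one orbit).
Cycle lengths of π_15 on ℤ/71ℤ: [35, 35, 1]; 3 cycles in total.
sign(π) = (−1)^{n − #cycles} = (−1)^{71−3} = (−1)^68 = +1.
Zolotarev: (15|71) = +1, matching the cycle-count sign.

+1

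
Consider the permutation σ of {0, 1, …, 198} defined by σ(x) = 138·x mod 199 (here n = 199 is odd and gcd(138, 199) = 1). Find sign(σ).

Orbit of 18 under x↦138x: [18, 96, 114, 11, 125, 136, 62]… (length divides ord_199(138)).
Cycle lengths of π_138 on ℤ/199ℤ: [22, 22, 22, 22, 22, 22, 22, 22, 22, 1]; 10 cycles in total.
With 10 cycles on 199 points, sign = (−1)^{199−10} = -1.

-1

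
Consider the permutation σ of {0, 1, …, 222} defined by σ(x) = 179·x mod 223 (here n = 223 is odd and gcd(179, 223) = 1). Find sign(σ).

Trace 86: π^k(86) = [86, 7, 138, 172, 14, 53, 121] for k=0..6.
π_179 has 3 disjoint cycles with lengths [111, 111, 1] on {0,…,222}.
3 cycles on 223: each ℓ→(−1)^(ℓ−1), product (−1)^220 = +1.
Via Zolotarev, sign(π_{179}) = (179|223) = +1.

+1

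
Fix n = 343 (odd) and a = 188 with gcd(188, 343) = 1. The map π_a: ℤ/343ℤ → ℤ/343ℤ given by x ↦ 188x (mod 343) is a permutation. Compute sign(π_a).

Orbit of 225 under x↦188x: [225, 111, 288, 293, 204, 279, 316]… (length divides ord_343(188)).
π_188 has 10 disjoint cycles with lengths [98, 98, 98, 14, 14, 14, 2, 2, 2, 1] on {0,…,342}.
With 10 cycles on 343 points, sign = (−1)^{343−10} = -1.

-1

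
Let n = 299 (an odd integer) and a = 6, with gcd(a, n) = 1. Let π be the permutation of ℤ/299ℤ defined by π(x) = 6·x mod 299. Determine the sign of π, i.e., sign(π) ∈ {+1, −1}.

-1

Trace 292: π^k(292) = [292, 257, 47, 282, 197, 285, 215] for k=0..6.
Cycle lengths of π_6 on ℤ/299ℤ: [132, 132, 12, 11, 11, 1]; 6 cycles in total.
With 6 cycles on 299 points, sign = (−1)^{299−6} = -1.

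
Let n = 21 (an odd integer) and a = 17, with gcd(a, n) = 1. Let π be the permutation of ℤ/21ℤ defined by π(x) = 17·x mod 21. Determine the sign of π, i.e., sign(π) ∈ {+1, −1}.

Orbit of 16 under x↦17x: [16, 20, 4, 5, 1, 17]… (length divides ord_21(17)).
π_17 has 5 disjoint cycles with lengths [6, 6, 6, 2, 1] on {0,…,20}.
With 5 cycles on 21 points, sign = (−1)^{21−5} = +1.
(17|21)_J = +1 (Zolotarev's lemma cross-check).

+1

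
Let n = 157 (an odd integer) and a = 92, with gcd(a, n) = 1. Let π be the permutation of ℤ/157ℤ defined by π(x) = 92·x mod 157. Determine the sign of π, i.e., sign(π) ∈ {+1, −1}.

-1

Start at x=93: 93 → 78 → 111 → 7 → 16 → 59 → 90 → … (one orbit).
4 cycles of lengths [52, 52, 52, 1].
With 4 cycles on 157 points, sign = (−1)^{157−4} = -1.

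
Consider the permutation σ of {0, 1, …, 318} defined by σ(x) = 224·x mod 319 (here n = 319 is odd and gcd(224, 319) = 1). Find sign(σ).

Trace 284: π^k(284) = [284, 135, 254, 114, 16, 75, 212] for k=0..6.
6 cycles of lengths [140, 140, 28, 5, 5, 1].
sign(π) = (−1)^{n − #cycles} = (−1)^{319−6} = (−1)^313 = -1.

-1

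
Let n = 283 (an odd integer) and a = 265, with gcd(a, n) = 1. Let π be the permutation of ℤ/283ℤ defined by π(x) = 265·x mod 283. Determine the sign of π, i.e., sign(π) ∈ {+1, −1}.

+1

Orbit of 93 under x↦265x: [93, 24, 134, 135, 117, 158, 269]… (length divides ord_283(265)).
3 cycles of lengths [141, 141, 1].
sign(π) = (−1)^{n − #cycles} = (−1)^{283−3} = (−1)^280 = +1.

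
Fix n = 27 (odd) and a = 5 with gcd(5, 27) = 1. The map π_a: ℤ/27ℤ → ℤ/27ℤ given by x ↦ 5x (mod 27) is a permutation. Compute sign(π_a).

Orbit of 1 under x↦5x: [1, 5, 25, 17, 4, 20, 19]… (length divides ord_27(5)).
4 cycles of lengths [18, 6, 2, 1].
Σ(ℓ_i−1) = 27−4 = 23; sign = (−1)^23 = -1.
Via Zolotarev, sign(π_{5}) = (5|27) = -1.

-1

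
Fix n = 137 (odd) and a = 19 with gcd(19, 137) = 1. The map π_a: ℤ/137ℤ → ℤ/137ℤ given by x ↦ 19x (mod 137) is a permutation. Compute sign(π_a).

Trace 59: π^k(59) = [59, 25, 64, 120, 88, 28, 121] for k=0..6.
Decompose π into cycles: lengths [68, 68, 1] (3 cycles, including the fixed point 0).
Σ(ℓ_i−1) = 137−3 = 134; sign = (−1)^134 = +1.
Via Zolotarev, sign(π_{19}) = (19|137) = +1.

+1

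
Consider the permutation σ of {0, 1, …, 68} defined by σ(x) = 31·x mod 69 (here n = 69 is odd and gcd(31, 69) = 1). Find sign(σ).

Orbit of 64 under x↦31x: [64, 52, 25, 16, 13, 58, 4]… (length divides ord_69(31)).
Cycle lengths of π_31 on ℤ/69ℤ: [11, 11, 11, 11, 11, 11, 1, 1, 1]; 9 cycles in total.
With 9 cycles on 69 points, sign = (−1)^{69−9} = +1.
The Jacobi symbol (31|69) = +1 (Zolotarev) agrees.

+1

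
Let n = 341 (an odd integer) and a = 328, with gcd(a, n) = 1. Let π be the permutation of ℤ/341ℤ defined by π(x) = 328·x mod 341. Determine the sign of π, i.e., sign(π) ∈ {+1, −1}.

+1

Start at x=258: 258 → 56 → 295 → 257 → 69 → 126 → 67 → … (one orbit).
The orbit structure of x ↦ 328x mod 341: 25 orbits of sizes [15, 15, 15, 15, 15, 15, 15, 15, 15, 15, 15, 15, 15, 15, 15, 15, 15, 15, 15, 15, 15, 15, 5, 5, 1].
With 25 cycles on 341 points, sign = (−1)^{341−25} = +1.
The Jacobi symbol (328|341) = +1 (Zolotarev) agrees.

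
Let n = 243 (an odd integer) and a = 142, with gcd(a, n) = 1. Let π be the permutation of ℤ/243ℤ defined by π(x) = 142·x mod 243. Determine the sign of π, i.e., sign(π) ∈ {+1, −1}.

+1

Orbit of 208 under x↦142x: [208, 133, 175, 64, 97, 166, 1]… (length divides ord_243(142)).
11 cycles of lengths [81, 81, 27, 27, 9, 9, 3, 3, 1, 1, 1].
With 11 cycles on 243 points, sign = (−1)^{243−11} = +1.
Via Zolotarev, sign(π_{142}) = (142|243) = +1.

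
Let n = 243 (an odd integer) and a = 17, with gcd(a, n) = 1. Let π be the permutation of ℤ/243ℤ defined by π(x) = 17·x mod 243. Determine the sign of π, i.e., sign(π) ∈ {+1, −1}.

-1

Start at x=152: 152 → 154 → 188 → 37 → 143 → 1 → 17 → … (one orbit).
π_17 has 14 disjoint cycles with lengths [54, 54, 54, 18, 18, 18, 6, 6, 6, 2, 2, 2, 2, 1] on {0,…,242}.
With 14 cycles on 243 points, sign = (−1)^{243−14} = -1.
Zolotarev: (17|243) = -1, matching the cycle-count sign.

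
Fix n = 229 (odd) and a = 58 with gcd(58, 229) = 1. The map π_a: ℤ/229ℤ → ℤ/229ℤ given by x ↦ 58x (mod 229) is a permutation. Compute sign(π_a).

+1

Trace 184: π^k(184) = [184, 138, 218, 49, 94, 185, 196] for k=0..6.
π_58 has 3 disjoint cycles with lengths [114, 114, 1] on {0,…,228}.
sign(π) = (−1)^{n − #cycles} = (−1)^{229−3} = (−1)^226 = +1.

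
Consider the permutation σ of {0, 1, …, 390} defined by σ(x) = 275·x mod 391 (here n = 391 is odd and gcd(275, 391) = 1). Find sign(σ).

+1

Orbit of 47 under x↦275x: [47, 22, 185, 45, 254, 252, 93]… (length divides ord_391(275)).
Cycle lengths of π_275 on ℤ/391ℤ: [16, 16, 16, 16, 16, 16, 16, 16, 16, 16, 16, 16, 16, 16, 16, 16, 16, 16, 16, 16, 16, 16, 16, 2, 2, 2, 2, 2, 2, 2, 2, 2, 2, 2, 1]; 35 cycles in total.
35 cycles on 391: each ℓ→(−1)^(ℓ−1), product (−1)^356 = +1.
The Jacobi symbol (275|391) = +1 (Zolotarev) agrees.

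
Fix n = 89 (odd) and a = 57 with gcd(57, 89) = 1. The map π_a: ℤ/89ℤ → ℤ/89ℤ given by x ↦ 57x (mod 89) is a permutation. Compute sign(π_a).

+1

Trace 78: π^k(78) = [78, 85, 39, 87, 64, 88, 32] for k=0..6.
π_57 has 5 disjoint cycles with lengths [22, 22, 22, 22, 1] on {0,…,88}.
89 − 5 = 84 transpositions; sign(π) = (−1)^84 = +1.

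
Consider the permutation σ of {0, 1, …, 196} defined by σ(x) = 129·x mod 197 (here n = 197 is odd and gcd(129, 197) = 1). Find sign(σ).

Trace 36: π^k(36) = [36, 113, 196, 68, 104, 20, 19] for k=0..6.
π_129 has 8 disjoint cycles with lengths [28, 28, 28, 28, 28, 28, 28, 1] on {0,…,196}.
With 8 cycles on 197 points, sign = (−1)^{197−8} = -1.
(129|197)_J = -1 (Zolotarev's lemma cross-check).

-1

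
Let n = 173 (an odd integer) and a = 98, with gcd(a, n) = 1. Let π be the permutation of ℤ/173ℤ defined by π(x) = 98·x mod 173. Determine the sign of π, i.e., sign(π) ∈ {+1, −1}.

-1

Start at x=15: 15 → 86 → 124 → 42 → 137 → 105 → 83 → … (one orbit).
Cycle lengths of π_98 on ℤ/173ℤ: [172, 1]; 2 cycles in total.
sign(π) = (−1)^{n − #cycles} = (−1)^{173−2} = (−1)^171 = -1.
Zolotarev: (98|173) = -1, matching the cycle-count sign.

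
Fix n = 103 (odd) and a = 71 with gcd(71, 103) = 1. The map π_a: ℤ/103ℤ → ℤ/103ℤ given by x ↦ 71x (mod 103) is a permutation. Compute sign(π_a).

Orbit of 60 under x↦71x: [60, 37, 52, 87, 100, 96, 18]… (length divides ord_103(71)).
Cycle type of π: 102 + 1; total 2 cycles.
sign(π) = (−1)^{n − #cycles} = (−1)^{103−2} = (−1)^101 = -1.
The Jacobi symbol (71|103) = -1 (Zolotarev) agrees.

-1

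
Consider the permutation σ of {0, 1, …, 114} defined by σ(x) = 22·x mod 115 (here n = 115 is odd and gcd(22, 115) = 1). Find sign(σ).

+1

Orbit of 24 under x↦22x: [24, 68, 1, 22]… (length divides ord_115(22)).
The orbit structure of x ↦ 22x mod 115: 35 orbits of sizes [4, 4, 4, 4, 4, 4, 4, 4, 4, 4, 4, 4, 4, 4, 4, 4, 4, 4, 4, 4, 4, 4, 4, 2, 2, 2, 2, 2, 2, 2, 2, 2, 2, 2, 1].
35 cycles on 115: each ℓ→(−1)^(ℓ−1), product (−1)^80 = +1.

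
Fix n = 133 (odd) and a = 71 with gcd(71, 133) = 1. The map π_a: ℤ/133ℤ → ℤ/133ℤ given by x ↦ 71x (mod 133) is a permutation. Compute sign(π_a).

Orbit of 43 under x↦71x: [43, 127, 106, 78, 85, 50, 92]… (length divides ord_133(71)).
π_71 has 14 disjoint cycles with lengths [18, 18, 18, 18, 18, 18, 18, 1, 1, 1, 1, 1, 1, 1] on {0,…,132}.
14 cycles on 133: each ℓ→(−1)^(ℓ−1), product (−1)^119 = -1.
(71|133)_J = -1 (Zolotarev's lemma cross-check).

-1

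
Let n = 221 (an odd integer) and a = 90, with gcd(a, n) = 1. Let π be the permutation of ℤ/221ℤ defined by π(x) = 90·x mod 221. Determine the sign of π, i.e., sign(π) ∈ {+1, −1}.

-1

Orbit of 207 under x↦90x: [207, 66, 194, 1, 90, 144, 142]… (length divides ord_221(90)).
The orbit structure of x ↦ 90x mod 221: 20 orbits of sizes [16, 16, 16, 16, 16, 16, 16, 16, 16, 16, 16, 16, 16, 2, 2, 2, 2, 2, 2, 1].
Σ(ℓ_i−1) = 221−20 = 201; sign = (−1)^201 = -1.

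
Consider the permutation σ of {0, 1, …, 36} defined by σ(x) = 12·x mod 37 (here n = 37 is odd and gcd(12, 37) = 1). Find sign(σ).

Start at x=34: 34 → 1 → 12 → 33 → 26 → 16 → 7 → … (one orbit).
Cycle lengths of π_12 on ℤ/37ℤ: [9, 9, 9, 9, 1]; 5 cycles in total.
With 5 cycles on 37 points, sign = (−1)^{37−5} = +1.
Check: (12/37) = +1 by Zolotarev.

+1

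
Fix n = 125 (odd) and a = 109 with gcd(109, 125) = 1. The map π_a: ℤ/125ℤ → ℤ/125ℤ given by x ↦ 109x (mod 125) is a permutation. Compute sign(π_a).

Trace 36: π^k(36) = [36, 49, 91, 44, 46, 14, 26] for k=0..6.
Decompose π into cycles: lengths [50, 50, 10, 10, 2, 2, 1] (7 cycles, including the fixed point 0).
sign(π) = (−1)^{n − #cycles} = (−1)^{125−7} = (−1)^118 = +1.

+1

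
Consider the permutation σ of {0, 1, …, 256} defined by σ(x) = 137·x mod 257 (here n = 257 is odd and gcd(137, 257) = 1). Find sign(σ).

Start at x=60: 60 → 253 → 223 → 225 → 242 → 1 → 137 → … (one orbit).
Cycle lengths of π_137 on ℤ/257ℤ: [32, 32, 32, 32, 32, 32, 32, 32, 1]; 9 cycles in total.
n − c = 257 − 9 = 248; sign = (−1)^248 = +1.
The Jacobi symbol (137|257) = +1 (Zolotarev) agrees.

+1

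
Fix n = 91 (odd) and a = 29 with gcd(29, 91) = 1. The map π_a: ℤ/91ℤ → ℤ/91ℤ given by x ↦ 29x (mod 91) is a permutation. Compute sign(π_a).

+1

Trace 22: π^k(22) = [22, 1, 29] for k=0..2.
The orbit structure of x ↦ 29x mod 91: 35 orbits of sizes [3, 3, 3, 3, 3, 3, 3, 3, 3, 3, 3, 3, 3, 3, 3, 3, 3, 3, 3, 3, 3, 3, 3, 3, 3, 3, 3, 3, 1, 1, 1, 1, 1, 1, 1].
91 − 35 = 56 transpositions; sign(π) = (−1)^56 = +1.
Via Zolotarev, sign(π_{29}) = (29|91) = +1.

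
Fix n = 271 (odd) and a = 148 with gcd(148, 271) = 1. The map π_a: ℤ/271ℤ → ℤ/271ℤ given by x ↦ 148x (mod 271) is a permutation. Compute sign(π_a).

+1

Trace 268: π^k(268) = [268, 98, 141, 1, 148, 224, 90] for k=0..6.
π_148 has 7 disjoint cycles with lengths [45, 45, 45, 45, 45, 45, 1] on {0,…,270}.
sign(π) = (−1)^{n − #cycles} = (−1)^{271−7} = (−1)^264 = +1.
The Jacobi symbol (148|271) = +1 (Zolotarev) agrees.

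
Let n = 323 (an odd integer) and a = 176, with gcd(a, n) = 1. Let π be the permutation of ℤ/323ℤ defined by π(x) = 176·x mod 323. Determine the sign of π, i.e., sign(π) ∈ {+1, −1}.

-1

Start at x=139: 139 → 239 → 74 → 104 → 216 → 225 → 194 → … (one orbit).
6 cycles of lengths [144, 144, 16, 9, 9, 1].
With 6 cycles on 323 points, sign = (−1)^{323−6} = -1.
Zolotarev: (176|323) = -1, matching the cycle-count sign.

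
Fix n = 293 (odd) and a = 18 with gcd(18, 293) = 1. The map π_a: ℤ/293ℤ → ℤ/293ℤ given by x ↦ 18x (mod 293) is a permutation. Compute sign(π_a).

Orbit of 71 under x↦18x: [71, 106, 150, 63, 255, 195, 287]… (length divides ord_293(18)).
Cycle type of π: 292 + 1; total 2 cycles.
293 − 2 = 291 transpositions; sign(π) = (−1)^291 = -1.

-1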